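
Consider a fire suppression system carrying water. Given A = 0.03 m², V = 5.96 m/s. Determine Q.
Formula: Q = A V
Q = 0.03·5.96·1000 = 178.8 L/s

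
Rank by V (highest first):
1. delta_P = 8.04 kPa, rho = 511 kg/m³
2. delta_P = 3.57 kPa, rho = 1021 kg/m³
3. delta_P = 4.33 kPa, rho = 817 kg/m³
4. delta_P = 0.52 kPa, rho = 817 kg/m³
Case 1: V = 5.61 m/s
Case 2: V = 2.644 m/s
Case 3: V = 3.256 m/s
Case 4: V = 1.128 m/s
Ranking (highest first): 1, 3, 2, 4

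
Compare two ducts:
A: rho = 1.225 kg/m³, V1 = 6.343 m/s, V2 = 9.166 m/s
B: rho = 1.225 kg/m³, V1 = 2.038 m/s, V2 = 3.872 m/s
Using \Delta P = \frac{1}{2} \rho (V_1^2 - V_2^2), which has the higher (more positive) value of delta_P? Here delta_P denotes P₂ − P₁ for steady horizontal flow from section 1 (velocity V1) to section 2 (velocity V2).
delta_P(A) = -0.02682 kPa, delta_P(B) = -0.006639 kPa. Answer: B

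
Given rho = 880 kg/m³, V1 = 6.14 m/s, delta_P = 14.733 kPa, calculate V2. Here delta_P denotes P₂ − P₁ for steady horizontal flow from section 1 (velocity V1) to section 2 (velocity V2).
Formula: \Delta P = \frac{1}{2} \rho (V_1^2 - V_2^2)
Substituting knowns: 14.733 = 0.5·880·(6.14² − V2²)/1000
Solving for V2: V2 = √(6.14² − 2·(14.733·1000)/880) = 2.053 m/s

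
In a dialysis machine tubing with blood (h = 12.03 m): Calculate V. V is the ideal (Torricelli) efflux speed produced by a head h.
Formula: V = \sqrt{2 g h}
V = √(2·9.81·12.03) = 15.36 m/s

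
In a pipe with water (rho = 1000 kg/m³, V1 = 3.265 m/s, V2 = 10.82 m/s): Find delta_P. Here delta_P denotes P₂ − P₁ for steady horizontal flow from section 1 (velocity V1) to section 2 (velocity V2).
Formula: \Delta P = \frac{1}{2} \rho (V_1^2 - V_2^2)
delta_P = 0.5·1000·(3.265² − 10.82²)/1000 = -53.21 kPa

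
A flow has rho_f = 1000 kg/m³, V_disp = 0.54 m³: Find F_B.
Formula: F_B = \rho_f g V_{disp}
F_B = 1000·9.81·0.54 = 5297 N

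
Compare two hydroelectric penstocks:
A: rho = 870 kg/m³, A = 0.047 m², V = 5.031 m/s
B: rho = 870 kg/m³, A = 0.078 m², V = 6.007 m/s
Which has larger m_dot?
m_dot(A) = 205.7 kg/s, m_dot(B) = 407.6 kg/s. Answer: B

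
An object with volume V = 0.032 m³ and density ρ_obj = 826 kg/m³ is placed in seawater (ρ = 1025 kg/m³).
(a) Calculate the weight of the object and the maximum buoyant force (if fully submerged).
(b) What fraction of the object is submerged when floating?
(a) W=rho_obj*g*V=826*9.81*0.032=259.3 N; F_B(max)=rho*g*V=1025*9.81*0.032=321.8 N
(b) Floating fraction=rho_obj/rho=826/1025=0.806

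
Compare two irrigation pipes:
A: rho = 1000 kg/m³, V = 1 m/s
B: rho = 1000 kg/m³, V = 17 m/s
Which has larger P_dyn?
P_dyn(A) = 0.5 kPa, P_dyn(B) = 144.5 kPa. Answer: B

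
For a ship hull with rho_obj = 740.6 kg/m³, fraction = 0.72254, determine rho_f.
Formula: f_{sub} = \frac{\rho_{obj}}{\rho_f}
Substituting knowns: 0.72254 = 740.6/rho_f
Solving for rho_f: rho_f = 740.6/0.72254 = 1025 kg/m³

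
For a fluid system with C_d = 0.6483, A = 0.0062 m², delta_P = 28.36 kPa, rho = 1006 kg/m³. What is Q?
Formula: Q = C_d A \sqrt{\frac{2 \Delta P}{\rho}}
Q = 0.6483·0.0062·√(2·(28.36·1000)/1006)·1000 = 30.18 L/s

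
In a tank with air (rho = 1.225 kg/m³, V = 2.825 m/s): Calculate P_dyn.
Formula: P_{dyn} = \frac{1}{2} \rho V^2
P_dyn = 0.5·1.225·2.825²/1000 = 0.004888 kPa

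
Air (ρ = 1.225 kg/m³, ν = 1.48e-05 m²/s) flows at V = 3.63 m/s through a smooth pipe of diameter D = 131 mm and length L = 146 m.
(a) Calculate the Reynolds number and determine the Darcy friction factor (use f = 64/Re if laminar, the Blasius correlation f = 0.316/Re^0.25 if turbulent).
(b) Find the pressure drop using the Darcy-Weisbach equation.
(a) Re = V·D/ν = 3.63·0.131/1.48e-05 = 32130 → turbulent (Re > 4000); f = 0.316/Re^0.25 = 0.316/32130^0.25 = 0.023603
(b) Darcy-Weisbach: ΔP = f·(L/D)·½ρV²/1000 = 0.023603·(146/0.131)·½·1.225·3.63²/1000 = 0.2123 kPa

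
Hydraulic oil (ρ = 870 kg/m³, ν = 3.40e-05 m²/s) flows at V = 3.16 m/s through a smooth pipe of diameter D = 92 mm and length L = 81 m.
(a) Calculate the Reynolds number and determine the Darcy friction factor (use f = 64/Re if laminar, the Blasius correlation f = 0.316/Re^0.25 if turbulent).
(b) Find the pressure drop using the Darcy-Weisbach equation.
(a) Re = V·D/ν = 3.16·0.092/3.40e-05 = 8550.6 → turbulent (Re > 4000); f = 0.316/Re^0.25 = 0.316/8550.6^0.25 = 0.032862
(b) Darcy-Weisbach: ΔP = f·(L/D)·½ρV²/1000 = 0.032862·(81/0.092)·½·870·3.16²/1000 = 125.7 kPa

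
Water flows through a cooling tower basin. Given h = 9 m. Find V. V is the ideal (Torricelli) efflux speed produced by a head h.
Formula: V = \sqrt{2 g h}
V = √(2·9.81·9) = 13.29 m/s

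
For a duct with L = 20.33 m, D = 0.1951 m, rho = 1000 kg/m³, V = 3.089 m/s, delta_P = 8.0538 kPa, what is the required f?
Formula: \Delta P = f \frac{L}{D} \frac{\rho V^2}{2}
Substituting knowns: 8.0538 = f·(20.33/0.1951)·0.5·1000·3.089²/1000
Solving for f: f = (8.0538·1000)/((20.33/0.1951)·0.5·1000·3.089²) = 0.0162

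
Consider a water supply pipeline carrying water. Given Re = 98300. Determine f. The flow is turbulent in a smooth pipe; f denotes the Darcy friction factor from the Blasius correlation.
Formula: f = \frac{0.316}{Re^{0.25}}
f = 0.316/98300^0.25 = 0.01785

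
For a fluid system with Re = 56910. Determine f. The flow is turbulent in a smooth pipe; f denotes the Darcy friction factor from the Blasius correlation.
Formula: f = \frac{0.316}{Re^{0.25}}
f = 0.316/56910^0.25 = 0.02046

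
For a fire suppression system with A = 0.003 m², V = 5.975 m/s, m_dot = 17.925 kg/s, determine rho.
Formula: \dot{m} = \rho A V
Substituting knowns: 17.925 = rho·0.003·5.975
Solving for rho: rho = 17.925/(0.003·5.975) = 1000 kg/m³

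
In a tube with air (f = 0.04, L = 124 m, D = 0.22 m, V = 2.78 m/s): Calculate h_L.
Formula: h_L = f \frac{L}{D} \frac{V^2}{2g}
h_L = 0.04·(124/0.22)·2.78²/(2·9.81) = 8.881 m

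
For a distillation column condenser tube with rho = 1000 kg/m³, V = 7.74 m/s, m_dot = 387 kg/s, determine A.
Formula: \dot{m} = \rho A V
Substituting knowns: 387 = 1000·A·7.74
Solving for A: A = 387/(1000·7.74) = 0.05 m²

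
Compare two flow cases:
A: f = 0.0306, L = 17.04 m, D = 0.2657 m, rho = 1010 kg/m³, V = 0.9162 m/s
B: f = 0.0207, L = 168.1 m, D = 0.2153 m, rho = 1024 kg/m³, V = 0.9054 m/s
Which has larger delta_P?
delta_P(A) = 0.8319 kPa, delta_P(B) = 6.783 kPa. Answer: B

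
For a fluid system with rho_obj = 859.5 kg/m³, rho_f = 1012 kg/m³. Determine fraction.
Formula: f_{sub} = \frac{\rho_{obj}}{\rho_f}
fraction = 859.5/1012 = 0.8493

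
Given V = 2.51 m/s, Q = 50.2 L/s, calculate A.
Formula: Q = A V
Substituting knowns: 50.2 = A·2.51·1000
Solving for A: A = (50.2/1000)/2.51 = 0.02 m²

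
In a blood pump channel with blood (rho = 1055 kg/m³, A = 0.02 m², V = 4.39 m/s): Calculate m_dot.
Formula: \dot{m} = \rho A V
m_dot = 1055·0.02·4.39 = 92.63 kg/s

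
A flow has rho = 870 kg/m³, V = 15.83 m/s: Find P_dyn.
Formula: P_{dyn} = \frac{1}{2} \rho V^2
P_dyn = 0.5·870·15.83²/1000 = 109 kPa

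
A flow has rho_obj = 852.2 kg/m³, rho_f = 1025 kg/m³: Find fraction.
Formula: f_{sub} = \frac{\rho_{obj}}{\rho_f}
fraction = 852.2/1025 = 0.8314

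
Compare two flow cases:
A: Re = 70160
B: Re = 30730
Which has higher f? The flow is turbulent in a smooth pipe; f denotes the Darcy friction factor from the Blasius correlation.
f(A) = 0.01942, f(B) = 0.02387. Answer: B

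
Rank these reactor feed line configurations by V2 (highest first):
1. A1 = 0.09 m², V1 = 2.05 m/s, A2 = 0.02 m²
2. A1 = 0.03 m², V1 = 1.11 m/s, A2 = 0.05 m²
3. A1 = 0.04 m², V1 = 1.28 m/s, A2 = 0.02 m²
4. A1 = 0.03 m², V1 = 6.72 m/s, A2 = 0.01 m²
Case 1: V2 = 9.225 m/s
Case 2: V2 = 0.666 m/s
Case 3: V2 = 2.56 m/s
Case 4: V2 = 20.16 m/s
Ranking (highest first): 4, 1, 3, 2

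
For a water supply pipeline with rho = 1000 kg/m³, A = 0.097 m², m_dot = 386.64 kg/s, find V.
Formula: \dot{m} = \rho A V
Substituting knowns: 386.64 = 1000·0.097·V
Solving for V: V = 386.64/(1000·0.097) = 3.986 m/s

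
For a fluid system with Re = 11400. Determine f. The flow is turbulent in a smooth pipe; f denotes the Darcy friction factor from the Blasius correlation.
Formula: f = \frac{0.316}{Re^{0.25}}
f = 0.316/11400^0.25 = 0.03058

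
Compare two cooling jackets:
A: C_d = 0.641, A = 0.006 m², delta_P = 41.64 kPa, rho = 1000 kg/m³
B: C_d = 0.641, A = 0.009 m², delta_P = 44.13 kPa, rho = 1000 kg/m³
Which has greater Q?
Q(A) = 35.1 L/s, Q(B) = 54.2 L/s. Answer: B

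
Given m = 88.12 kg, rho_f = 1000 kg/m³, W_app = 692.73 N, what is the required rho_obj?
Formula: W_{app} = mg\left(1 - \frac{\rho_f}{\rho_{obj}}\right)
Substituting knowns: 692.73 = 88.12·9.81·(1 − 1000/rho_obj)
Solving for rho_obj: rho_obj = 1000/(1 − 692.73/(88.12·9.81)) = 5034 kg/m³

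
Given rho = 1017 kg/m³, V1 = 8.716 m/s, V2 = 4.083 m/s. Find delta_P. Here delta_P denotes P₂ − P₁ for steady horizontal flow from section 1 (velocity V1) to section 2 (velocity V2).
Formula: \Delta P = \frac{1}{2} \rho (V_1^2 - V_2^2)
delta_P = 0.5·1017·(8.716² − 4.083²)/1000 = 30.15 kPa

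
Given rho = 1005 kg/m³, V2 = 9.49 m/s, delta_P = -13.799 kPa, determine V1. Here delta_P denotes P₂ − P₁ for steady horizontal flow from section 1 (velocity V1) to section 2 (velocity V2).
Formula: \Delta P = \frac{1}{2} \rho (V_1^2 - V_2^2)
Substituting knowns: -13.799 = 0.5·1005·(V1² − 9.49²)/1000
Solving for V1: V1 = √(9.49² + 2·(-13.799·1000)/1005) = 7.912 m/s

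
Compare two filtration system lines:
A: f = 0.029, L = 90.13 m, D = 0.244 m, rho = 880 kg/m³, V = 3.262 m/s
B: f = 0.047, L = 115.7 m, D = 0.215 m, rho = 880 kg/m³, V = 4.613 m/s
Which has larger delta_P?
delta_P(A) = 50.15 kPa, delta_P(B) = 236.8 kPa. Answer: B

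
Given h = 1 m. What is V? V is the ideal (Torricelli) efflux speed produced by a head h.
Formula: V = \sqrt{2 g h}
V = √(2·9.81·1) = 4.429 m/s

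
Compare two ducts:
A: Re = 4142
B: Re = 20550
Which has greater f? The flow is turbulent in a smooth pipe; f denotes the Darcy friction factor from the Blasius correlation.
f(A) = 0.03939, f(B) = 0.02639. Answer: A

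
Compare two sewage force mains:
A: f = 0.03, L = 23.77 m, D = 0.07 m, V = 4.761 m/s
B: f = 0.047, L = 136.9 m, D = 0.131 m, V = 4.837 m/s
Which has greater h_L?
h_L(A) = 11.77 m, h_L(B) = 58.57 m. Answer: B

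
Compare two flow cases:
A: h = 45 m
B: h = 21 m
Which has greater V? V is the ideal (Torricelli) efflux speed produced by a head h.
V(A) = 29.71 m/s, V(B) = 20.3 m/s. Answer: A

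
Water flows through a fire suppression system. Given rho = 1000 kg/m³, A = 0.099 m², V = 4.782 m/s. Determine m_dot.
Formula: \dot{m} = \rho A V
m_dot = 1000·0.099·4.782 = 473.4 kg/s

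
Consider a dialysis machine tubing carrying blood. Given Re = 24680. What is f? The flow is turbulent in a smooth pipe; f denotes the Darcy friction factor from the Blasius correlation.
Formula: f = \frac{0.316}{Re^{0.25}}
f = 0.316/24680^0.25 = 0.02521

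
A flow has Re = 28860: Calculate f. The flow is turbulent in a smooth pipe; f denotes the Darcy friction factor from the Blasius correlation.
Formula: f = \frac{0.316}{Re^{0.25}}
f = 0.316/28860^0.25 = 0.02424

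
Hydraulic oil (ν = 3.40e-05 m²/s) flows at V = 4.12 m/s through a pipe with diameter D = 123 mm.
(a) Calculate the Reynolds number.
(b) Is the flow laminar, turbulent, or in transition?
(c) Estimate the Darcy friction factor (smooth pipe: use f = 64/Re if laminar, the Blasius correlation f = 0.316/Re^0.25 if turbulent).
(a) Re = V·D/ν = 4.12·0.123/3.40e-05 = 14905
(b) Flow regime: turbulent (Re > 4000)
(c) Friction factor: f = 0.316/Re^0.25 = 0.316/14905^0.25 = 0.0286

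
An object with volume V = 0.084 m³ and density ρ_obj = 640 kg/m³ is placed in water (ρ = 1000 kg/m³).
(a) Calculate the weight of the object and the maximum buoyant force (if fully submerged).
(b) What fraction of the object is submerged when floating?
(a) W=rho_obj*g*V=640*9.81*0.084=527.4 N; F_B(max)=rho*g*V=1000*9.81*0.084=824.0 N
(b) Floating fraction=rho_obj/rho=640/1000=0.640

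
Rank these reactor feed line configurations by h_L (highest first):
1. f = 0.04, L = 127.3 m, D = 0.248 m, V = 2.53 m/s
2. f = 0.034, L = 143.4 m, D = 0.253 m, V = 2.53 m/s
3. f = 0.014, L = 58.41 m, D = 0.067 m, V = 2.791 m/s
Case 1: h_L = 6.699 m
Case 2: h_L = 6.287 m
Case 3: h_L = 4.846 m
Ranking (highest first): 1, 2, 3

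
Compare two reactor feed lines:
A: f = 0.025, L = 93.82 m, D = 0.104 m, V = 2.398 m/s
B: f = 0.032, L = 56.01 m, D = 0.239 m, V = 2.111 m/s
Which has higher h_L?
h_L(A) = 6.61 m, h_L(B) = 1.703 m. Answer: A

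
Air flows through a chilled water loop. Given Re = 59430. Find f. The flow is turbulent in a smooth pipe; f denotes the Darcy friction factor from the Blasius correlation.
Formula: f = \frac{0.316}{Re^{0.25}}
f = 0.316/59430^0.25 = 0.02024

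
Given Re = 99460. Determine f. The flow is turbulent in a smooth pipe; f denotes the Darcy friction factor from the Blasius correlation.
Formula: f = \frac{0.316}{Re^{0.25}}
f = 0.316/99460^0.25 = 0.01779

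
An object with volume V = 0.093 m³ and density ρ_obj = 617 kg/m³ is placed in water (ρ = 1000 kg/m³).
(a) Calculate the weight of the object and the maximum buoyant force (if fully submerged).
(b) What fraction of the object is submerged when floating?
(a) W=rho_obj*g*V=617*9.81*0.093=562.9 N; F_B(max)=rho*g*V=1000*9.81*0.093=912.3 N
(b) Floating fraction=rho_obj/rho=617/1000=0.617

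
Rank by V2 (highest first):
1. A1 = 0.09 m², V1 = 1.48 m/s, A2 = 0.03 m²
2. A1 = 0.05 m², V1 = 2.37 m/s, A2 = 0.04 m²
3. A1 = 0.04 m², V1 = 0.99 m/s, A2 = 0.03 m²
Case 1: V2 = 4.44 m/s
Case 2: V2 = 2.963 m/s
Case 3: V2 = 1.32 m/s
Ranking (highest first): 1, 2, 3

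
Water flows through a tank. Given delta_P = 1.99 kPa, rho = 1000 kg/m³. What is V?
Formula: V = \sqrt{\frac{2 \Delta P}{\rho}}
V = √(2·(1.99·1000)/1000) = 1.995 m/s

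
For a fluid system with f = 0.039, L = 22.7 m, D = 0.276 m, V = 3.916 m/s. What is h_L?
Formula: h_L = f \frac{L}{D} \frac{V^2}{2g}
h_L = 0.039·(22.7/0.276)·3.916²/(2·9.81) = 2.507 m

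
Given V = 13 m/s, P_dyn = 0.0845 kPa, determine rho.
Formula: P_{dyn} = \frac{1}{2} \rho V^2
Substituting knowns: 0.0845 = 0.5·rho·13²/1000
Solving for rho: rho = 2·(0.0845·1000)/13² = 1 kg/m³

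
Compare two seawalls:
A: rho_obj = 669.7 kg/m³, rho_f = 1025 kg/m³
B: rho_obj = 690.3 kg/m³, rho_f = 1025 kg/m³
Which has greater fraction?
fraction(A) = 0.6534, fraction(B) = 0.6735. Answer: B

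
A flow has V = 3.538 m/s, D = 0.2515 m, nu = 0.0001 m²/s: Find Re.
Formula: Re = \frac{V D}{\nu}
Re = 3.538·0.2515/0.0001 = 8898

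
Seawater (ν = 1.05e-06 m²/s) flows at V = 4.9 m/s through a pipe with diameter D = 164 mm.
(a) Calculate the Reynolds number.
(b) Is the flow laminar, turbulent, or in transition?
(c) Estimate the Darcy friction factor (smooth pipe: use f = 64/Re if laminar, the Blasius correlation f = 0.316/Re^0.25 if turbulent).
(a) Re = V·D/ν = 4.9·0.164/1.05e-06 = 765330
(b) Flow regime: turbulent (Re > 4000)
(c) Friction factor: f = 0.316/Re^0.25 = 0.316/765330^0.25 = 0.01068 (Blasius is strictly valid for Re ≲ 1e5; used here as the smooth-pipe estimate the problem specifies)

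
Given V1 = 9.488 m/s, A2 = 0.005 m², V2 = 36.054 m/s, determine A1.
Formula: V_2 = \frac{A_1 V_1}{A_2}
Substituting knowns: 36.054 = A1·9.488/0.005
Solving for A1: A1 = 36.054·0.005/9.488 = 0.019 m²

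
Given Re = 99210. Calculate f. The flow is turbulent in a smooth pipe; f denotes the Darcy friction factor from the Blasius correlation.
Formula: f = \frac{0.316}{Re^{0.25}}
f = 0.316/99210^0.25 = 0.01781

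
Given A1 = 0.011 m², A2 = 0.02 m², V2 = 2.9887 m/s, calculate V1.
Formula: V_2 = \frac{A_1 V_1}{A_2}
Substituting knowns: 2.9887 = 0.011·V1/0.02
Solving for V1: V1 = 2.9887·0.02/0.011 = 5.434 m/s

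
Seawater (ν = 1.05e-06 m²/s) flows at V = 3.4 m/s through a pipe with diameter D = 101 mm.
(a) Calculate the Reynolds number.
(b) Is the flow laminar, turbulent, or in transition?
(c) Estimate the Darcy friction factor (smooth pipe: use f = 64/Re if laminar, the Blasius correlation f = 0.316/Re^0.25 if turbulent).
(a) Re = V·D/ν = 3.4·0.101/1.05e-06 = 327050
(b) Flow regime: turbulent (Re > 4000)
(c) Friction factor: f = 0.316/Re^0.25 = 0.316/327050^0.25 = 0.01321 (Blasius is strictly valid for Re ≲ 1e5; used here as the smooth-pipe estimate the problem specifies)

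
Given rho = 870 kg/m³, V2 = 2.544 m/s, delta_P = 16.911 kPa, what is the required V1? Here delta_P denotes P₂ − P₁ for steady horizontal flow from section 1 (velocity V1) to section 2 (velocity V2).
Formula: \Delta P = \frac{1}{2} \rho (V_1^2 - V_2^2)
Substituting knowns: 16.911 = 0.5·870·(V1² − 2.544²)/1000
Solving for V1: V1 = √(2.544² + 2·(16.911·1000)/870) = 6.734 m/s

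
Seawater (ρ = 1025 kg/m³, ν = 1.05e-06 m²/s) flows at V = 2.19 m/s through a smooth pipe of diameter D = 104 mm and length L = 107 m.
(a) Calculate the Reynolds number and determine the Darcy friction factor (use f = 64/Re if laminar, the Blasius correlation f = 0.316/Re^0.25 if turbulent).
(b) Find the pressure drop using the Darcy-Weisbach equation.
(a) Re = V·D/ν = 2.19·0.104/1.05e-06 = 216910 → turbulent (Re > 4000); f = 0.316/Re^0.25 = 0.316/216910^0.25 = 0.014643 (Blasius is strictly valid for Re ≲ 1e5; used here as the smooth-pipe estimate the problem specifies)
(b) Darcy-Weisbach: ΔP = f·(L/D)·½ρV²/1000 = 0.014643·(107/0.104)·½·1025·2.19²/1000 = 37.03 kPa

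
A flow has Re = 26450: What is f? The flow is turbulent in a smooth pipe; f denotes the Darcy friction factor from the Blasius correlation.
Formula: f = \frac{0.316}{Re^{0.25}}
f = 0.316/26450^0.25 = 0.02478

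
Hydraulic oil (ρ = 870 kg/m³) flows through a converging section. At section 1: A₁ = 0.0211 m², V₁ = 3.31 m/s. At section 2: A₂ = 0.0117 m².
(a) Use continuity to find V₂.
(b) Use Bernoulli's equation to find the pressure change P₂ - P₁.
(a) Continuity: A₁V₁=A₂V₂ -> V₂=A₁V₁/A₂=0.0211*3.31/0.0117=5.97 m/s
(b) Bernoulli: P₂-P₁=0.5*rho*(V₁^2-V₂^2)/1000=0.5*870*(3.31^2-5.97^2)/1000=-10.74 kPa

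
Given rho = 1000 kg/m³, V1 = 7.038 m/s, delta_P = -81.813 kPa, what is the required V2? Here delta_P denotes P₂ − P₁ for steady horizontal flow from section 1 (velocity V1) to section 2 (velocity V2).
Formula: \Delta P = \frac{1}{2} \rho (V_1^2 - V_2^2)
Substituting knowns: -81.813 = 0.5·1000·(7.038² − V2²)/1000
Solving for V2: V2 = √(7.038² − 2·(-81.813·1000)/1000) = 14.6 m/s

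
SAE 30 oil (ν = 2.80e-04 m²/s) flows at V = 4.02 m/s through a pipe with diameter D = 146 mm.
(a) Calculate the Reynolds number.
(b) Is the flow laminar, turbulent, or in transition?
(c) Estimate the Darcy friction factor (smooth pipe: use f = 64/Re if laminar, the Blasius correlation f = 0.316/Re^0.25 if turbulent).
(a) Re = V·D/ν = 4.02·0.146/2.80e-04 = 2096.1
(b) Flow regime: laminar (Re < 2300)
(c) Friction factor: f = 64/Re = 64/2096.1 = 0.03053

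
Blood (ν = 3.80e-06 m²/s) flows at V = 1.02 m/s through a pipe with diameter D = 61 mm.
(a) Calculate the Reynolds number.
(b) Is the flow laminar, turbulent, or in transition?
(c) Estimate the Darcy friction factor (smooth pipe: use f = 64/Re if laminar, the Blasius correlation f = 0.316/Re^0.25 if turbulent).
(a) Re = V·D/ν = 1.02·0.061/3.80e-06 = 16374
(b) Flow regime: turbulent (Re > 4000)
(c) Friction factor: f = 0.316/Re^0.25 = 0.316/16374^0.25 = 0.02793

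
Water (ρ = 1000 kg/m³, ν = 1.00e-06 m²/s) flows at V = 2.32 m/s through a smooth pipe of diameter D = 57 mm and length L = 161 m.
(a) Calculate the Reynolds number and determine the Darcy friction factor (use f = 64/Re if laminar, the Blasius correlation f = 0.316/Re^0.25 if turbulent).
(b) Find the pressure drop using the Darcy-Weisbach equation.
(a) Re = V·D/ν = 2.32·0.057/1.00e-06 = 132240 → turbulent (Re > 4000); f = 0.316/Re^0.25 = 0.316/132240^0.25 = 0.016571 (Blasius is strictly valid for Re ≲ 1e5; used here as the smooth-pipe estimate the problem specifies)
(b) Darcy-Weisbach: ΔP = f·(L/D)·½ρV²/1000 = 0.016571·(161/0.057)·½·1000·2.32²/1000 = 126 kPa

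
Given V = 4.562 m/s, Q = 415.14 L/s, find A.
Formula: Q = A V
Substituting knowns: 415.14 = A·4.562·1000
Solving for A: A = (415.14/1000)/4.562 = 0.091 m²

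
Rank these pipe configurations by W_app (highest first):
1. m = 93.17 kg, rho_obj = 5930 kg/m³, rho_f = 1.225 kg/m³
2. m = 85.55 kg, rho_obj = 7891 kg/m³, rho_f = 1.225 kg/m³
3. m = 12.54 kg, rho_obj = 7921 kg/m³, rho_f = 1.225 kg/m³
Case 1: W_app = 913.8 N
Case 2: W_app = 839.1 N
Case 3: W_app = 123 N
Ranking (highest first): 1, 2, 3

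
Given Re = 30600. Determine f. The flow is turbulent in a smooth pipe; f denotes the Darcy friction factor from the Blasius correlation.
Formula: f = \frac{0.316}{Re^{0.25}}
f = 0.316/30600^0.25 = 0.02389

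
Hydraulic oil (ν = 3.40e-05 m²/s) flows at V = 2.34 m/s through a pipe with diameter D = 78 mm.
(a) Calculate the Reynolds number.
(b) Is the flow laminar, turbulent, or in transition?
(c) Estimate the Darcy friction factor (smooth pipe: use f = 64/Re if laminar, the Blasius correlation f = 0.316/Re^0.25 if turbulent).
(a) Re = V·D/ν = 2.34·0.078/3.40e-05 = 5368.2
(b) Flow regime: turbulent (Re > 4000)
(c) Friction factor: f = 0.316/Re^0.25 = 0.316/5368.2^0.25 = 0.03692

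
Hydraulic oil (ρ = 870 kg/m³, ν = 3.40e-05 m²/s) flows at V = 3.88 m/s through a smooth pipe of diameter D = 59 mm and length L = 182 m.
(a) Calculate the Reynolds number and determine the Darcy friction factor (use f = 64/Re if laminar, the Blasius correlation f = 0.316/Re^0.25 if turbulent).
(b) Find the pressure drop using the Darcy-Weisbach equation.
(a) Re = V·D/ν = 3.88·0.059/3.40e-05 = 6732.9 → turbulent (Re > 4000); f = 0.316/Re^0.25 = 0.316/6732.9^0.25 = 0.034885
(b) Darcy-Weisbach: ΔP = f·(L/D)·½ρV²/1000 = 0.034885·(182/0.059)·½·870·3.88²/1000 = 704.7 kPa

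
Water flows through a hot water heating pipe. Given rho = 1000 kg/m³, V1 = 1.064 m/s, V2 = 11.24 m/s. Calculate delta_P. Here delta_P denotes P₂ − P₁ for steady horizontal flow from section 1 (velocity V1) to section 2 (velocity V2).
Formula: \Delta P = \frac{1}{2} \rho (V_1^2 - V_2^2)
delta_P = 0.5·1000·(1.064² − 11.24²)/1000 = -62.6 kPa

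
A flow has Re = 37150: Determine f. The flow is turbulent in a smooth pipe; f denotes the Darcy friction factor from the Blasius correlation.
Formula: f = \frac{0.316}{Re^{0.25}}
f = 0.316/37150^0.25 = 0.02276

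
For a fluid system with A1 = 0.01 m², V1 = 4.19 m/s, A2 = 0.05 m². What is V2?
Formula: V_2 = \frac{A_1 V_1}{A_2}
V2 = 0.01·4.19/0.05 = 0.838 m/s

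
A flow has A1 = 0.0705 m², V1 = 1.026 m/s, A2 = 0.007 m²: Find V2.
Formula: V_2 = \frac{A_1 V_1}{A_2}
V2 = 0.0705·1.026/0.007 = 10.33 m/s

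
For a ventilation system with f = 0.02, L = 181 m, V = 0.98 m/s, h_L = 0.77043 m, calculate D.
Formula: h_L = f \frac{L}{D} \frac{V^2}{2g}
Substituting knowns: 0.77043 = 0.02·(181/D)·0.98²/(2·9.81)
Solving for D: D = 0.02·181·0.98²/(2·9.81·0.77043) = 0.23 m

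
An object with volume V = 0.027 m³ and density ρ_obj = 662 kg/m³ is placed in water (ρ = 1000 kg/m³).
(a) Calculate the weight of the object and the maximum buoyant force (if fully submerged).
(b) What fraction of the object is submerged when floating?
(a) W=rho_obj*g*V=662*9.81*0.027=175.3 N; F_B(max)=rho*g*V=1000*9.81*0.027=264.9 N
(b) Floating fraction=rho_obj/rho=662/1000=0.662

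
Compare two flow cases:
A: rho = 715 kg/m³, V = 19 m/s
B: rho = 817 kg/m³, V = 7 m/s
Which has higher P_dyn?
P_dyn(A) = 129.1 kPa, P_dyn(B) = 20.02 kPa. Answer: A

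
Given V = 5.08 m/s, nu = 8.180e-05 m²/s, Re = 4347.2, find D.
Formula: Re = \frac{V D}{\nu}
Substituting knowns: 4347.2 = 5.08·D/8.180e-05
Solving for D: D = 4347.2·8.180e-05/5.08 = 0.07 m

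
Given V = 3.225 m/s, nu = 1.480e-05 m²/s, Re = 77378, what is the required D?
Formula: Re = \frac{V D}{\nu}
Substituting knowns: 77378 = 3.225·D/1.480e-05
Solving for D: D = 77378·1.480e-05/3.225 = 0.3551 m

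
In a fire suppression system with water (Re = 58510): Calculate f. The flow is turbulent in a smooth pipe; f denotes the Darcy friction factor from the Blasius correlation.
Formula: f = \frac{0.316}{Re^{0.25}}
f = 0.316/58510^0.25 = 0.02032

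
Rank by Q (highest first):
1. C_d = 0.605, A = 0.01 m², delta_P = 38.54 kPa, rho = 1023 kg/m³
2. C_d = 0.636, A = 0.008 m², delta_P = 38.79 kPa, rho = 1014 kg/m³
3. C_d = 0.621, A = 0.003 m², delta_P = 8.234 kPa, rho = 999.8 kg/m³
Case 1: Q = 52.52 L/s
Case 2: Q = 44.5 L/s
Case 3: Q = 7.561 L/s
Ranking (highest first): 1, 2, 3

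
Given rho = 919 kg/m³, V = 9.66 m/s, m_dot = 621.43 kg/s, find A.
Formula: \dot{m} = \rho A V
Substituting knowns: 621.43 = 919·A·9.66
Solving for A: A = 621.43/(919·9.66) = 0.07 m²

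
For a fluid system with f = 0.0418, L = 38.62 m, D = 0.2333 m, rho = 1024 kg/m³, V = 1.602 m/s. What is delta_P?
Formula: \Delta P = f \frac{L}{D} \frac{\rho V^2}{2}
delta_P = 0.0418·(38.62/0.2333)·0.5·1024·1.602²/1000 = 9.092 kPa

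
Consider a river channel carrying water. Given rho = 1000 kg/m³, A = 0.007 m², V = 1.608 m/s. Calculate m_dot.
Formula: \dot{m} = \rho A V
m_dot = 1000·0.007·1.608 = 11.26 kg/s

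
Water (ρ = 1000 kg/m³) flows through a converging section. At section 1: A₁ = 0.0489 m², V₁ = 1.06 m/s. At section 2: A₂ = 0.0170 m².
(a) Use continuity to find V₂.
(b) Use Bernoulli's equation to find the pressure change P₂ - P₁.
(a) Continuity: A₁V₁=A₂V₂ -> V₂=A₁V₁/A₂=0.0489*1.06/0.0170=3.05 m/s
(b) Bernoulli: P₂-P₁=0.5*rho*(V₁^2-V₂^2)/1000=0.5*1000*(1.06^2-3.05^2)/1000=-4.089 kPa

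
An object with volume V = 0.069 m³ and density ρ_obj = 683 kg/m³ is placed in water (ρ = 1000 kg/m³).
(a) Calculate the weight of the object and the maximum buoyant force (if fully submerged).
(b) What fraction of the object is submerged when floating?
(a) W=rho_obj*g*V=683*9.81*0.069=462.3 N; F_B(max)=rho*g*V=1000*9.81*0.069=676.9 N
(b) Floating fraction=rho_obj/rho=683/1000=0.683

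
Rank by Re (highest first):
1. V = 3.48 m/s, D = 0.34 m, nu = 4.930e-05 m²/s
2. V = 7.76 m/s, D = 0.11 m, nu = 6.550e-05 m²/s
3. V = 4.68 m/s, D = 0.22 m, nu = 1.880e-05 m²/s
Case 1: Re = 24000
Case 2: Re = 13032
Case 3: Re = 54766
Ranking (highest first): 3, 1, 2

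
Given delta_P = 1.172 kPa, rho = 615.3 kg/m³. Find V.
Formula: V = \sqrt{\frac{2 \Delta P}{\rho}}
V = √(2·(1.172·1000)/615.3) = 1.952 m/s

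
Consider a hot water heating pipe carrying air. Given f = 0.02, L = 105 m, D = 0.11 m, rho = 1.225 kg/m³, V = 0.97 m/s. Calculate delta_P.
Formula: \Delta P = f \frac{L}{D} \frac{\rho V^2}{2}
delta_P = 0.02·(105/0.11)·0.5·1.225·0.97²/1000 = 0.011 kPa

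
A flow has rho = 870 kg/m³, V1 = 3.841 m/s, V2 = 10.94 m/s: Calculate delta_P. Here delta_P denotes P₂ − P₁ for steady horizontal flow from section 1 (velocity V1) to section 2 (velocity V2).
Formula: \Delta P = \frac{1}{2} \rho (V_1^2 - V_2^2)
delta_P = 0.5·870·(3.841² − 10.94²)/1000 = -45.64 kPa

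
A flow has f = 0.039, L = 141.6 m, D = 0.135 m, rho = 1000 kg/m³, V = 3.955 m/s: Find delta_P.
Formula: \Delta P = f \frac{L}{D} \frac{\rho V^2}{2}
delta_P = 0.039·(141.6/0.135)·0.5·1000·3.955²/1000 = 319.9 kPa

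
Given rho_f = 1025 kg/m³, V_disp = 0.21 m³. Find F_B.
Formula: F_B = \rho_f g V_{disp}
F_B = 1025·9.81·0.21 = 2112 N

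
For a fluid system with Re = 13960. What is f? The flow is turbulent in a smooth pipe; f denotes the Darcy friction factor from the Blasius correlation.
Formula: f = \frac{0.316}{Re^{0.25}}
f = 0.316/13960^0.25 = 0.02907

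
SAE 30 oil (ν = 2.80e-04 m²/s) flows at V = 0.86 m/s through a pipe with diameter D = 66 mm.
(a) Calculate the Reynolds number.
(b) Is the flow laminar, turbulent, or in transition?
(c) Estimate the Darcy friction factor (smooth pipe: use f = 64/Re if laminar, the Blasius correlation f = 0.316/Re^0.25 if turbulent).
(a) Re = V·D/ν = 0.86·0.066/2.80e-04 = 202.71
(b) Flow regime: laminar (Re < 2300)
(c) Friction factor: f = 64/Re = 64/202.71 = 0.3157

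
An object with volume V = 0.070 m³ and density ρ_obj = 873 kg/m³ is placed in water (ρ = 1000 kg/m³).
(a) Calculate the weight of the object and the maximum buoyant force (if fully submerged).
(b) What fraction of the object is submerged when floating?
(a) W=rho_obj*g*V=873*9.81*0.070=599.5 N; F_B(max)=rho*g*V=1000*9.81*0.070=686.7 N
(b) Floating fraction=rho_obj/rho=873/1000=0.873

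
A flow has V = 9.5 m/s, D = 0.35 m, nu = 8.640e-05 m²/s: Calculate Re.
Formula: Re = \frac{V D}{\nu}
Re = 9.5·0.35/8.640e-05 = 38484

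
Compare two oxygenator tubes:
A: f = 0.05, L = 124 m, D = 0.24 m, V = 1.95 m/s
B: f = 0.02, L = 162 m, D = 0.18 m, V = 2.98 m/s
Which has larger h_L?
h_L(A) = 5.007 m, h_L(B) = 8.147 m. Answer: B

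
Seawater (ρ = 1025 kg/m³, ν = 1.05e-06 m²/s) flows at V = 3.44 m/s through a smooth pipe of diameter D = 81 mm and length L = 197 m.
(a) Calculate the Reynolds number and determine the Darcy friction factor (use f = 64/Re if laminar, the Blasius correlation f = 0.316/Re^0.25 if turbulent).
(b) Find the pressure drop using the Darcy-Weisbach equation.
(a) Re = V·D/ν = 3.44·0.081/1.05e-06 = 265370 → turbulent (Re > 4000); f = 0.316/Re^0.25 = 0.316/265370^0.25 = 0.013923 (Blasius is strictly valid for Re ≲ 1e5; used here as the smooth-pipe estimate the problem specifies)
(b) Darcy-Weisbach: ΔP = f·(L/D)·½ρV²/1000 = 0.013923·(197/0.081)·½·1025·3.44²/1000 = 205.4 kPa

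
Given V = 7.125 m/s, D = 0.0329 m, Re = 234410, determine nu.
Formula: Re = \frac{V D}{\nu}
Substituting knowns: 234410 = 7.125·0.0329/nu
Solving for nu: nu = 7.125·0.0329/234410 = 1.000e-06 m²/s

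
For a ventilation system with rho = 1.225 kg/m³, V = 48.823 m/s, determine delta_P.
Formula: V = \sqrt{\frac{2 \Delta P}{\rho}}
Substituting knowns: 48.823 = √(2·(delta_P·1000)/1.225)
Solving for delta_P: delta_P = 48.823²·1.225/2/1000 = 1.46 kPa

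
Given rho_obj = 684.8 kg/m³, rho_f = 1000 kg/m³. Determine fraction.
Formula: f_{sub} = \frac{\rho_{obj}}{\rho_f}
fraction = 684.8/1000 = 0.6848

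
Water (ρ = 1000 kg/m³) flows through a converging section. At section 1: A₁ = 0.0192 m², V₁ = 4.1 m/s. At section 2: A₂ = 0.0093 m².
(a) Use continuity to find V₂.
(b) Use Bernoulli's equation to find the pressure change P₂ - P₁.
(a) Continuity: A₁V₁=A₂V₂ -> V₂=A₁V₁/A₂=0.0192*4.1/0.0093=8.46 m/s
(b) Bernoulli: P₂-P₁=0.5*rho*(V₁^2-V₂^2)/1000=0.5*1000*(4.1^2-8.46^2)/1000=-27.38 kPa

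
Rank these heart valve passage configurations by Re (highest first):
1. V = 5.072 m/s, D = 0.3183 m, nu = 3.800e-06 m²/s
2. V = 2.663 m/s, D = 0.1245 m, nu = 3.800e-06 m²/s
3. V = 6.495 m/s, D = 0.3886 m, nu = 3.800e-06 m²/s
Case 1: Re = 424847
Case 2: Re = 87248
Case 3: Re = 664199
Ranking (highest first): 3, 1, 2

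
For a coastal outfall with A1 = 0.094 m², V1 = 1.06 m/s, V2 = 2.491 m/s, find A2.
Formula: V_2 = \frac{A_1 V_1}{A_2}
Substituting knowns: 2.491 = 0.094·1.06/A2
Solving for A2: A2 = 0.094·1.06/2.491 = 0.04 m²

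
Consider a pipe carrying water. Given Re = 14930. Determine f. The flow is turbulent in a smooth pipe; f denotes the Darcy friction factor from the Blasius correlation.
Formula: f = \frac{0.316}{Re^{0.25}}
f = 0.316/14930^0.25 = 0.02859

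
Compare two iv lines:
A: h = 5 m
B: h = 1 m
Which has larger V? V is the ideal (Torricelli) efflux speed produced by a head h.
V(A) = 9.905 m/s, V(B) = 4.429 m/s. Answer: A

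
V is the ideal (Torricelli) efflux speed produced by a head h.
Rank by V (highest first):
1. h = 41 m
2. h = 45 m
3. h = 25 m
Case 1: V = 28.36 m/s
Case 2: V = 29.71 m/s
Case 3: V = 22.15 m/s
Ranking (highest first): 2, 1, 3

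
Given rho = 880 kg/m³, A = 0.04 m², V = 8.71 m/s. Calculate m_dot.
Formula: \dot{m} = \rho A V
m_dot = 880·0.04·8.71 = 306.6 kg/s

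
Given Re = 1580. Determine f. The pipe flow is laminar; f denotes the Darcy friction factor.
Formula: f = \frac{64}{Re}
f = 64/1580 = 0.04051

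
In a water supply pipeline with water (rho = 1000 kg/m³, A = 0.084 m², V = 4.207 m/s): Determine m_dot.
Formula: \dot{m} = \rho A V
m_dot = 1000·0.084·4.207 = 353.4 kg/s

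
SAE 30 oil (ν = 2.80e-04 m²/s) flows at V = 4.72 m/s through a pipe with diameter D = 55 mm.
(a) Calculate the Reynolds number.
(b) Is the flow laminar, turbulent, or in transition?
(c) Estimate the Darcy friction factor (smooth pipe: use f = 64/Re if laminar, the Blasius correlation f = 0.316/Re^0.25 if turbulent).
(a) Re = V·D/ν = 4.72·0.055/2.80e-04 = 927.14
(b) Flow regime: laminar (Re < 2300)
(c) Friction factor: f = 64/Re = 64/927.14 = 0.06903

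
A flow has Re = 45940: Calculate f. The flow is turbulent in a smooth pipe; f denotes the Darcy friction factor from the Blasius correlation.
Formula: f = \frac{0.316}{Re^{0.25}}
f = 0.316/45940^0.25 = 0.02158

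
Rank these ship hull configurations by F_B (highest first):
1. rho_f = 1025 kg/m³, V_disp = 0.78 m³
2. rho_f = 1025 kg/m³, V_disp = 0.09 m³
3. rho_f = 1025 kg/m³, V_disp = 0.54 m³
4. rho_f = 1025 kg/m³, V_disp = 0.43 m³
Case 1: F_B = 7843 N
Case 2: F_B = 905 N
Case 3: F_B = 5430 N
Case 4: F_B = 4324 N
Ranking (highest first): 1, 3, 4, 2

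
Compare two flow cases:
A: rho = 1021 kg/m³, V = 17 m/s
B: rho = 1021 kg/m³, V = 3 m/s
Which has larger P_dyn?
P_dyn(A) = 147.5 kPa, P_dyn(B) = 4.595 kPa. Answer: A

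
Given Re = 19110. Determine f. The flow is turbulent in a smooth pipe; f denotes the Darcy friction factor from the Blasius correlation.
Formula: f = \frac{0.316}{Re^{0.25}}
f = 0.316/19110^0.25 = 0.02688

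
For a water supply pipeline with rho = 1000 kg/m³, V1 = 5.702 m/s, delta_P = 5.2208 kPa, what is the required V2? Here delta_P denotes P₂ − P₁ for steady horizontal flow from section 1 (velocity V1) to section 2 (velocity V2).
Formula: \Delta P = \frac{1}{2} \rho (V_1^2 - V_2^2)
Substituting knowns: 5.2208 = 0.5·1000·(5.702² − V2²)/1000
Solving for V2: V2 = √(5.702² − 2·(5.2208·1000)/1000) = 4.698 m/s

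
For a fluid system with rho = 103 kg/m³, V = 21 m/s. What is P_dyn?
Formula: P_{dyn} = \frac{1}{2} \rho V^2
P_dyn = 0.5·103·21²/1000 = 22.71 kPa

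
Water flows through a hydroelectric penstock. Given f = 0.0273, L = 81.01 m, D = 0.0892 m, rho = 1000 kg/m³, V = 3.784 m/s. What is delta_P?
Formula: \Delta P = f \frac{L}{D} \frac{\rho V^2}{2}
delta_P = 0.0273·(81.01/0.0892)·0.5·1000·3.784²/1000 = 177.5 kPa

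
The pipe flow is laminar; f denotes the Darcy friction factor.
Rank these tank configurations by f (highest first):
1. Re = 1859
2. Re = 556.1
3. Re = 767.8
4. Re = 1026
Case 1: f = 0.03443
Case 2: f = 0.1151
Case 3: f = 0.08336
Case 4: f = 0.06238
Ranking (highest first): 2, 3, 4, 1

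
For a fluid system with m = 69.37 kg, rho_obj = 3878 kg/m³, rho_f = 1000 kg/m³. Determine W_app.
Formula: W_{app} = mg\left(1 - \frac{\rho_f}{\rho_{obj}}\right)
W_app = 69.37·9.81·(1 − 1000/3878) = 505 N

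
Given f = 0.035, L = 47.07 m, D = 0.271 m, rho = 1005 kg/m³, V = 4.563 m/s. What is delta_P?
Formula: \Delta P = f \frac{L}{D} \frac{\rho V^2}{2}
delta_P = 0.035·(47.07/0.271)·0.5·1005·4.563²/1000 = 63.6 kPa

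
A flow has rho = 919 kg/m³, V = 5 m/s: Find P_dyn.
Formula: P_{dyn} = \frac{1}{2} \rho V^2
P_dyn = 0.5·919·5²/1000 = 11.49 kPa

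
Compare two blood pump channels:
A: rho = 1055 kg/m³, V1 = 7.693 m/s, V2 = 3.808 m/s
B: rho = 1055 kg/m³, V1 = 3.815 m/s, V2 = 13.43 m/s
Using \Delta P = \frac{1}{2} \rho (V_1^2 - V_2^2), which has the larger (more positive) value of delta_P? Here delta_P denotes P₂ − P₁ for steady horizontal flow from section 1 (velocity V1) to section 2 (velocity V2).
delta_P(A) = 23.57 kPa, delta_P(B) = -87.47 kPa. Answer: A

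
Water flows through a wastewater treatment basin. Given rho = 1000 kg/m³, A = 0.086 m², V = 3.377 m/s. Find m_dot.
Formula: \dot{m} = \rho A V
m_dot = 1000·0.086·3.377 = 290.4 kg/s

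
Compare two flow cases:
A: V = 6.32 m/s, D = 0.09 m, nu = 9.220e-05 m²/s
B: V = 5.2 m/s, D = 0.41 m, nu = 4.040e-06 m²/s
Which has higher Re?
Re(A) = 6169, Re(B) = 527723. Answer: B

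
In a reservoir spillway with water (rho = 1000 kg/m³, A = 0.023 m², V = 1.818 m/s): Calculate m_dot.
Formula: \dot{m} = \rho A V
m_dot = 1000·0.023·1.818 = 41.81 kg/s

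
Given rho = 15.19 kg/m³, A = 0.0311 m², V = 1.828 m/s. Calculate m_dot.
Formula: \dot{m} = \rho A V
m_dot = 15.19·0.0311·1.828 = 0.8636 kg/s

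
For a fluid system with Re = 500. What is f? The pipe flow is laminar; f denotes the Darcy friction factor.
Formula: f = \frac{64}{Re}
f = 64/500 = 0.128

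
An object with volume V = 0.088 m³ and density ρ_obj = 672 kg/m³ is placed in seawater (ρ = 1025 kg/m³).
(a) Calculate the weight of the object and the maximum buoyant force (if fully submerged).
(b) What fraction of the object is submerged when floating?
(a) W=rho_obj*g*V=672*9.81*0.088=580.1 N; F_B(max)=rho*g*V=1025*9.81*0.088=884.9 N
(b) Floating fraction=rho_obj/rho=672/1025=0.656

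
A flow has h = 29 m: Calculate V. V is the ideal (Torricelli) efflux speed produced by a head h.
Formula: V = \sqrt{2 g h}
V = √(2·9.81·29) = 23.85 m/s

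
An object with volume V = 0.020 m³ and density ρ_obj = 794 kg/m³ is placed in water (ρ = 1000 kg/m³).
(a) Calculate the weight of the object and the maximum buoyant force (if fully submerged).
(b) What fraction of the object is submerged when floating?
(a) W=rho_obj*g*V=794*9.81*0.020=155.8 N; F_B(max)=rho*g*V=1000*9.81*0.020=196.2 N
(b) Floating fraction=rho_obj/rho=794/1000=0.794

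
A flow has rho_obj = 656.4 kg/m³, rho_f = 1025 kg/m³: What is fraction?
Formula: f_{sub} = \frac{\rho_{obj}}{\rho_f}
fraction = 656.4/1025 = 0.6404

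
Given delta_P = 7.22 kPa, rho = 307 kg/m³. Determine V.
Formula: V = \sqrt{\frac{2 \Delta P}{\rho}}
V = √(2·(7.22·1000)/307) = 6.858 m/s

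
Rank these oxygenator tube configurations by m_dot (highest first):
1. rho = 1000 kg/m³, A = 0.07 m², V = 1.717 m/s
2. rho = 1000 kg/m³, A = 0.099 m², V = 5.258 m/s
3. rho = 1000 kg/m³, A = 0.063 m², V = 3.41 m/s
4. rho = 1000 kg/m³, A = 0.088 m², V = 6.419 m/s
Case 1: m_dot = 120.2 kg/s
Case 2: m_dot = 520.5 kg/s
Case 3: m_dot = 214.8 kg/s
Case 4: m_dot = 564.9 kg/s
Ranking (highest first): 4, 2, 3, 1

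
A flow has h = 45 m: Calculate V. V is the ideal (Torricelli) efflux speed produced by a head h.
Formula: V = \sqrt{2 g h}
V = √(2·9.81·45) = 29.71 m/s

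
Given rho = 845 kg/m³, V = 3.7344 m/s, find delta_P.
Formula: V = \sqrt{\frac{2 \Delta P}{\rho}}
Substituting knowns: 3.7344 = √(2·(delta_P·1000)/845)
Solving for delta_P: delta_P = 3.7344²·845/2/1000 = 5.892 kPa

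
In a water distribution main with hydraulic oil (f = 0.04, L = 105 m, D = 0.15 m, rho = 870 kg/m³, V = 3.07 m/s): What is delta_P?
Formula: \Delta P = f \frac{L}{D} \frac{\rho V^2}{2}
delta_P = 0.04·(105/0.15)·0.5·870·3.07²/1000 = 114.8 kPa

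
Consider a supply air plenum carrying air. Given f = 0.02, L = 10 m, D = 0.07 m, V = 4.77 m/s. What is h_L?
Formula: h_L = f \frac{L}{D} \frac{V^2}{2g}
h_L = 0.02·(10/0.07)·4.77²/(2·9.81) = 3.313 m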